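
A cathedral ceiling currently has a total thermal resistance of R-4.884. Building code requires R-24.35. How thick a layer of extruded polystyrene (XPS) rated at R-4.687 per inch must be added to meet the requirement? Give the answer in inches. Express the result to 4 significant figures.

ΔR = 24.35 − 4.884 = 19.466 ft²·°F·h/BTU
L = ΔR / (R/in) = 19.466/4.687 = 4.1532 in

4.153 in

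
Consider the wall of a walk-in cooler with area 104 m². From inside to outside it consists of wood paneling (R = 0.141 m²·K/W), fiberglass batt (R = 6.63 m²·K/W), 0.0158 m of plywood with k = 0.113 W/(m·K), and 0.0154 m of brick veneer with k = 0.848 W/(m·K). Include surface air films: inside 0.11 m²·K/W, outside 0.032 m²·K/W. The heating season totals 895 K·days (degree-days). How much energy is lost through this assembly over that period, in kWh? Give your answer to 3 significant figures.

316 kWh

0.0158/0.113 = 0.1398
0.0154/0.848 = 0.01816
R_total = 0.11 + 0.141 + 6.63 + 0.1398 + 0.01816 + 0.032 = 7.071 m²·K/W
E = A × HDD × 24 / R / 1000 = 104 × 895 × 24 / 7.071 / 1000 = 315.9 kWh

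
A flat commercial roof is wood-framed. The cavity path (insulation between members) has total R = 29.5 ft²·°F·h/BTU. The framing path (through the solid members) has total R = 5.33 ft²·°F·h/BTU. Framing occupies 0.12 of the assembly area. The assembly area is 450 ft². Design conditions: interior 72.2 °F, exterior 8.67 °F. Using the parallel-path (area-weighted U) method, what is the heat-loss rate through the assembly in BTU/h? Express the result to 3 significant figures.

U_eff = 0.88/29.5 + 0.12/5.33 = 0.02983 + 0.02251 = 0.05234
R_eff = 1/U_eff = 19.1 ft²·°F·h/BTU
Q = 450 × (72.2 − 8.67) / 19.1 = 1496 BTU/h

1500 BTU/h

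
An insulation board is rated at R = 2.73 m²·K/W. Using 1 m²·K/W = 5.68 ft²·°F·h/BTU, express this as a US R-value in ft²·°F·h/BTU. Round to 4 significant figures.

R_US = 2.73 × 5.68 = 15.506

15.51 ft²·°F·h/BTU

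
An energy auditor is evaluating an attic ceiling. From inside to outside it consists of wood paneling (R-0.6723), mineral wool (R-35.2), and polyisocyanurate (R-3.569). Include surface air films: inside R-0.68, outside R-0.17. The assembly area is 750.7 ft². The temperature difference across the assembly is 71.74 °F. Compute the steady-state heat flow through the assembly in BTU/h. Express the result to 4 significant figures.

1337 BTU/h

R_total = 0.68 + 0.6723 + 35.2 + 3.569 + 0.17 = 40.291 ft²·°F·h/BTU
Q = A·ΔT/R = 750.7 × 71.74 / 40.291 = 1336.6 BTU/h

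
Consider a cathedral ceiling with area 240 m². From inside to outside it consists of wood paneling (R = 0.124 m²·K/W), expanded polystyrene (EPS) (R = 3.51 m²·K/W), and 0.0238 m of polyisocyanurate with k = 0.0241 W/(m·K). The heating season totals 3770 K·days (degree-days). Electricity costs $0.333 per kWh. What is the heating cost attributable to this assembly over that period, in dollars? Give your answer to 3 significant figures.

1560 dollars

0.0238/0.0241 = 0.9876
R_total = 0.124 + 3.51 + 0.9876 = 4.622 m²·K/W
E = A × HDD × 24 / R / 1000 = 240 × 3770 × 24 / 4.622 / 1000 = 4699 kWh
Cost = 4699 × 0.333 = $1565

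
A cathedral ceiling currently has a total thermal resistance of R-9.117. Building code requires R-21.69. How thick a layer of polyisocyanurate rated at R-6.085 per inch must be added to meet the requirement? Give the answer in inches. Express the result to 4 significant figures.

ΔR = 21.69 − 9.117 = 12.573 ft²·°F·h/BTU
L = ΔR / (R/in) = 12.573/6.085 = 2.0662 in

2.066 in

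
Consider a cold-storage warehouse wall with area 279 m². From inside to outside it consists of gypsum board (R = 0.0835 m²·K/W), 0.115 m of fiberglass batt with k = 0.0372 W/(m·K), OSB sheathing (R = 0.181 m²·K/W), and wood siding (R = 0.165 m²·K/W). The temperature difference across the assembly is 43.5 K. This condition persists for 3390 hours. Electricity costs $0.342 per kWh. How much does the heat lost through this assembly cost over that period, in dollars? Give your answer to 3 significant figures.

4000 dollars

0.115/0.0372 = 3.091
R_total = 0.0835 + 3.091 + 0.181 + 0.165 = 3.521 m²·K/W
Q = 279 × 43.5 / 3.521 = 3447 W
E = 3447 W × 3390 h / 1000 = 11690 kWh
Cost = 11690 × 0.342 = $3996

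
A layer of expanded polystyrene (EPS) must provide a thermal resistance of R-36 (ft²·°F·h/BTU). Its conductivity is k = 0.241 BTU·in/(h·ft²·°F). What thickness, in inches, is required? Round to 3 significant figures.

L = R × k = 36 × 0.241 = 8.676 in

8.68 in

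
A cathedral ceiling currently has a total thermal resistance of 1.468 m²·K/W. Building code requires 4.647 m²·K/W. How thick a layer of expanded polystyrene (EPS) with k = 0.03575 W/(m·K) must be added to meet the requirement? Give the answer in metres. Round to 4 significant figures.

0.1136 m

ΔR = 4.647 − 1.468 = 3.179 m²·K/W
L = ΔR × k = 3.179 × 0.03575 = 0.11365 m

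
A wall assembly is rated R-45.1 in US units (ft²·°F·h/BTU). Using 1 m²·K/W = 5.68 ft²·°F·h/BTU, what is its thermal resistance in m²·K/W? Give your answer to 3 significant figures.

7.94 m²·K/W

R_SI = 45.1/5.68 = 7.94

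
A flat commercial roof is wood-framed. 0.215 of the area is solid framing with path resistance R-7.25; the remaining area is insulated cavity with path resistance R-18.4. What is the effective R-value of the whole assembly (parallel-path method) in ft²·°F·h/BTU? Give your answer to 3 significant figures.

13.8 ft²·°F·h/BTU

U_eff = 0.785/18.4 + 0.215/7.25 = 0.04266 + 0.02966 = 0.07232
R_eff = 1/U_eff = 13.83 ft²·°F·h/BTU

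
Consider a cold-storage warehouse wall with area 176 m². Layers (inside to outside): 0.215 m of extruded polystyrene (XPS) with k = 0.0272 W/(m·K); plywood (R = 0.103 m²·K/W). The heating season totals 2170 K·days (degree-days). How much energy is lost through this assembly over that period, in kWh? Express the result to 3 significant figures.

1140 kWh

0.215/0.0272 = 7.904
R_total = 7.904 + 0.103 = 8.007 m²·K/W
E = A × HDD × 24 / R / 1000 = 176 × 2170 × 24 / 8.007 / 1000 = 1145 kWh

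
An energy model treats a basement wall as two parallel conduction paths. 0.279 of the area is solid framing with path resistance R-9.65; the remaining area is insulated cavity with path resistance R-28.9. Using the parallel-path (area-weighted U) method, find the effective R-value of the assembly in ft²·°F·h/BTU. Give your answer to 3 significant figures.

U_eff = 0.721/28.9 + 0.279/9.65 = 0.02495 + 0.02891 = 0.05386
R_eff = 1/U_eff = 18.57 ft²·°F·h/BTU

18.6 ft²·°F·h/BTU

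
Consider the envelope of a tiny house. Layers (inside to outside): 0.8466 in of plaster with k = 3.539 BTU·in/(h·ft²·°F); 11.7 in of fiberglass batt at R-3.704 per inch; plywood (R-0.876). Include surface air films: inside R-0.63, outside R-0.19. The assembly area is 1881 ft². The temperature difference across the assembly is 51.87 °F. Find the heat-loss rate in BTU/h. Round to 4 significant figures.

2155 BTU/h

0.8466/3.539 = 0.23922
11.7 × 3.704 = 43.337
R_total = 0.63 + 0.23922 + 43.337 + 0.876 + 0.19 = 45.272 ft²·°F·h/BTU
Q = A·ΔT/R = 1881 × 51.87 / 45.272 = 2155.1 BTU/h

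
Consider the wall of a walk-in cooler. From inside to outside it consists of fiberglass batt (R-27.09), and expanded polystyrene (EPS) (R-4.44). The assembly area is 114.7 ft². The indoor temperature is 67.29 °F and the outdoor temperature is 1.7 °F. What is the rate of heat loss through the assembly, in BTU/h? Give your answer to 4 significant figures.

238.6 BTU/h

R_total = 27.09 + 4.44 = 31.53 ft²·°F·h/BTU
Q = A·ΔT/R = 114.7 × (67.29 − 1.7) / 31.53 = 238.6 BTU/h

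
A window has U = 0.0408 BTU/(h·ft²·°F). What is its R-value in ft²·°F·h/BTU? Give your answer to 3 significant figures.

R = 1/U = 1/0.0408 = 24.51

24.5 ft²·°F·h/BTU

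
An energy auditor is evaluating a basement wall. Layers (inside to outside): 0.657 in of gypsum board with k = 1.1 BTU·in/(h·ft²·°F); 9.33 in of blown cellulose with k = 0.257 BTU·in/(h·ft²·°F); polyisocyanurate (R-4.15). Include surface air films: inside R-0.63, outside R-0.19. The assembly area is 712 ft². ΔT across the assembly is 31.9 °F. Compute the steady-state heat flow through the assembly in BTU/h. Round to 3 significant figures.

542 BTU/h

0.657/1.1 = 0.5973
9.33/0.257 = 36.3
R_total = 0.63 + 0.5973 + 36.3 + 4.15 + 0.19 = 41.87 ft²·°F·h/BTU
Q = A·ΔT/R = 712 × 31.9 / 41.87 = 542.4 BTU/h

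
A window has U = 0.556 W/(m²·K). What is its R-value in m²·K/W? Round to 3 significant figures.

1.80 m²·K/W

R = 1/U = 1/0.556 = 1.799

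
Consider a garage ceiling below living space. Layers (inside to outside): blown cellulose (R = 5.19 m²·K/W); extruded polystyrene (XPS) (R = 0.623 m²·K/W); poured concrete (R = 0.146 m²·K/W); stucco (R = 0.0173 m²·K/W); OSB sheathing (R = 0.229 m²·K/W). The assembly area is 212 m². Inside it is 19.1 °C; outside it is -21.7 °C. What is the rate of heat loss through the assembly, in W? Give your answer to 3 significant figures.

1390 W

R_total = 5.19 + 0.623 + 0.146 + 0.0173 + 0.229 = 6.205 m²·K/W
Q = A·ΔT/R = 212 × (19.1 − (-21.7)) / 6.205 = 1394 W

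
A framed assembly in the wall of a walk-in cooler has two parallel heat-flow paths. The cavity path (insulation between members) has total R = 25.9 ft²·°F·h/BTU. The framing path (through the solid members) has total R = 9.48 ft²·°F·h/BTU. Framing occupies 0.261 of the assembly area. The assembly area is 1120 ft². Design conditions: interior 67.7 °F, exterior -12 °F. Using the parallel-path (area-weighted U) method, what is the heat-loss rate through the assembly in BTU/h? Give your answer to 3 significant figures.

5000 BTU/h

U_eff = 0.739/25.9 + 0.261/9.48 = 0.02853 + 0.02753 = 0.05606
R_eff = 1/U_eff = 17.84 ft²·°F·h/BTU
Q = 1120 × (67.7 − (-12)) / 17.84 = 5005 BTU/h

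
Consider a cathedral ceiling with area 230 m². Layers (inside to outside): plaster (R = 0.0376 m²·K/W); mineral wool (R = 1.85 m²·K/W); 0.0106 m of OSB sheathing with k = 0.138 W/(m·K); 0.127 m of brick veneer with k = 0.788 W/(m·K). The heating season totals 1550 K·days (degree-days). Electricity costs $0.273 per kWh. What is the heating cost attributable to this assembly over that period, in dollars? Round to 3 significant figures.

0.0106/0.138 = 0.07681
0.127/0.788 = 0.1612
R_total = 0.0376 + 1.85 + 0.07681 + 0.1612 = 2.126 m²·K/W
E = A × HDD × 24 / R / 1000 = 230 × 1550 × 24 / 2.126 / 1000 = 4025 kWh
Cost = 4025 × 0.273 = $1099

1100 dollars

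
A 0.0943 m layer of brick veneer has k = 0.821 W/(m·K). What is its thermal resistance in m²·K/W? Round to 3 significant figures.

0.115 m²·K/W

R = L/k = 0.0943/0.821 = 0.1149 m²·K/W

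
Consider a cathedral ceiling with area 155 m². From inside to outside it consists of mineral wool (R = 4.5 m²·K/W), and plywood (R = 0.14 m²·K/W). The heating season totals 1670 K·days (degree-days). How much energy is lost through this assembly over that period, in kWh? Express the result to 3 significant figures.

1340 kWh

R_total = 4.5 + 0.14 = 4.64 m²·K/W
E = A × HDD × 24 / R / 1000 = 155 × 1670 × 24 / 4.64 / 1000 = 1339 kWh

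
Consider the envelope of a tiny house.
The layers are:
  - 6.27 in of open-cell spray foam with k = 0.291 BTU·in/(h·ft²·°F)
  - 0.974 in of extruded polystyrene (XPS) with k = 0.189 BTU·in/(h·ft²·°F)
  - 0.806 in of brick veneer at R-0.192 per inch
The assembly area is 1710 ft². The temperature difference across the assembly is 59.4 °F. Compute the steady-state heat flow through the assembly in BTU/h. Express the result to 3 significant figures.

6.27/0.291 = 21.55
0.974/0.189 = 5.153
0.806 × 0.192 = 0.1548
R_total = 21.55 + 5.153 + 0.1548 = 26.85 ft²·°F·h/BTU
Q = A·ΔT/R = 1710 × 59.4 / 26.85 = 3782 BTU/h

3780 BTU/h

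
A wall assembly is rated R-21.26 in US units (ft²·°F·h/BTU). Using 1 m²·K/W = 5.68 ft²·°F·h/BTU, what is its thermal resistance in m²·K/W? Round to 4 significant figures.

3.743 m²·K/W

R_SI = 21.26/5.68 = 3.743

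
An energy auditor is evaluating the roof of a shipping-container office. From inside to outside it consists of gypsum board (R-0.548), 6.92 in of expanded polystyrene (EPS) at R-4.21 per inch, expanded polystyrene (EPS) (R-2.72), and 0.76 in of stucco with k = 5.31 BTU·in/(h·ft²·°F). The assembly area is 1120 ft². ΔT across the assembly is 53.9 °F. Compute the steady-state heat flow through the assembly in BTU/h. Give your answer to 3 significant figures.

6.92 × 4.21 = 29.13
0.76/5.31 = 0.1431
R_total = 0.548 + 29.13 + 2.72 + 0.1431 = 32.54 ft²·°F·h/BTU
Q = A·ΔT/R = 1120 × 53.9 / 32.54 = 1855 BTU/h

1850 BTU/h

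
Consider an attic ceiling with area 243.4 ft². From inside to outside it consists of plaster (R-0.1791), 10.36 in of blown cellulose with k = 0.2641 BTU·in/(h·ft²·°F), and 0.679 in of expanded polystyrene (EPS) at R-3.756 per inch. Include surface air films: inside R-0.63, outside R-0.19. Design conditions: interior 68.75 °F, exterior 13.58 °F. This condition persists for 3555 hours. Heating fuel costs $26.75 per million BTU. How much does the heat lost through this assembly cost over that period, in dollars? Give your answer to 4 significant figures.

29.85 dollars

10.36/0.2641 = 39.228
0.679 × 3.756 = 2.5503
R_total = 0.63 + 0.1791 + 39.228 + 2.5503 + 0.19 = 42.777 ft²·°F·h/BTU
Q = 243.4 × (68.75 − 13.58) / 42.777 = 313.92 BTU/h
E = 313.92 × 3555 = 1116000 BTU
Cost = 1116000/10⁶ × 26.75 = $29.852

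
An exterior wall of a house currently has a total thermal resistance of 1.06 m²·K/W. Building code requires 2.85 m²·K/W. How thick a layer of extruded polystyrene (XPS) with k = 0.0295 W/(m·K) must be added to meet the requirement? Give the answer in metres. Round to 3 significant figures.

0.0528 m

ΔR = 2.85 − 1.06 = 1.79 m²·K/W
L = ΔR × k = 1.79 × 0.0295 = 0.0528 m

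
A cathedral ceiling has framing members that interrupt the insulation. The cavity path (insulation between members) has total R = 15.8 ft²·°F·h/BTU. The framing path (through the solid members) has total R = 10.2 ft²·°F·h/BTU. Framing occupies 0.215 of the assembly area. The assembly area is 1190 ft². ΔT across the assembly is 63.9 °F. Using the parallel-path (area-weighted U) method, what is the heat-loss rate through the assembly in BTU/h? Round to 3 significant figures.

5380 BTU/h

U_eff = 0.785/15.8 + 0.215/10.2 = 0.04968 + 0.02108 = 0.07076
R_eff = 1/U_eff = 14.13 ft²·°F·h/BTU
Q = 1190 × 63.9 / 14.13 = 5381 BTU/h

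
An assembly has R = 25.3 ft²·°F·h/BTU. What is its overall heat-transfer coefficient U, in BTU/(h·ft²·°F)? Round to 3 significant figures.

U = 1/R = 1/25.3 = 0.03953

0.0395 BTU/(h·ft²·°F)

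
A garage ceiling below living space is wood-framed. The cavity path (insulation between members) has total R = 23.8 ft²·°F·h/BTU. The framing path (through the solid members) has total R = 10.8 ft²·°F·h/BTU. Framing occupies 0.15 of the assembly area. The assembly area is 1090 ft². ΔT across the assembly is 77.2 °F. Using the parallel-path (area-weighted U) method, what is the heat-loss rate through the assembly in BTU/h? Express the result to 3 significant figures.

U_eff = 0.85/23.8 + 0.15/10.8 = 0.03571 + 0.01389 = 0.0496
R_eff = 1/U_eff = 20.16 ft²·°F·h/BTU
Q = 1090 × 77.2 / 20.16 = 4174 BTU/h

4170 BTU/h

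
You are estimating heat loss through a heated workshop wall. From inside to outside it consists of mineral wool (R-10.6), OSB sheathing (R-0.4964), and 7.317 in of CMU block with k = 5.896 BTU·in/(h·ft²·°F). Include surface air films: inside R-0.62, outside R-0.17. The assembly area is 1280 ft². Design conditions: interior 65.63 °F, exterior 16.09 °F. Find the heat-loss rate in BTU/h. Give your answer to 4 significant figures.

4830 BTU/h

7.317/5.896 = 1.241
R_total = 0.62 + 10.6 + 0.4964 + 1.241 + 0.17 = 13.127 ft²·°F·h/BTU
Q = A·ΔT/R = 1280 × (65.63 − 16.09) / 13.127 = 4830.4 BTU/h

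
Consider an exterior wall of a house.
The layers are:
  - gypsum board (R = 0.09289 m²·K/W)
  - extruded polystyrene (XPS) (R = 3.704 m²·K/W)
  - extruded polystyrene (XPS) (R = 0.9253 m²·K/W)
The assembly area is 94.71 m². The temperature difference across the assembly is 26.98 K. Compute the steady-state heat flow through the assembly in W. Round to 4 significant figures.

R_total = 0.09289 + 3.704 + 0.9253 = 4.7222 m²·K/W
Q = A·ΔT/R = 94.71 × 26.98 / 4.7222 = 541.12 W

541.1 W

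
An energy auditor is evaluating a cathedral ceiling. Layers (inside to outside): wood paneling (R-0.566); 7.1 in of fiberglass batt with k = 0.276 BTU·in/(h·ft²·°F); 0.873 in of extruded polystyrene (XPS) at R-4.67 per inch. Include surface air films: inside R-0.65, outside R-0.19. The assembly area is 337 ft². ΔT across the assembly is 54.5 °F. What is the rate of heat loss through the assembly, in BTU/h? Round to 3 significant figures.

7.1/0.276 = 25.72
0.873 × 4.67 = 4.077
R_total = 0.65 + 0.566 + 25.72 + 4.077 + 0.19 = 31.21 ft²·°F·h/BTU
Q = A·ΔT/R = 337 × 54.5 / 31.21 = 588.5 BTU/h

589 BTU/h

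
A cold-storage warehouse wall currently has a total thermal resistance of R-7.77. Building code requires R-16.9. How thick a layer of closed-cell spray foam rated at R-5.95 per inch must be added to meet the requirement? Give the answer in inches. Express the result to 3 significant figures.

ΔR = 16.9 − 7.77 = 9.13 ft²·°F·h/BTU
L = ΔR / (R/in) = 9.13/5.95 = 1.534 in

1.53 in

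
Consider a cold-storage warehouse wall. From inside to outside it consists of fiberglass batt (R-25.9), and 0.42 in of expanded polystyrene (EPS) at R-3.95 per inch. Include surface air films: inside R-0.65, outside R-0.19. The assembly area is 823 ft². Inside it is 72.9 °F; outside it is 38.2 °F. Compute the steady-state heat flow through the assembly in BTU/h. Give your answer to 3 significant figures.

0.42 × 3.95 = 1.659
R_total = 0.65 + 25.9 + 1.659 + 0.19 = 28.4 ft²·°F·h/BTU
Q = A·ΔT/R = 823 × (72.9 − 38.2) / 28.4 = 1006 BTU/h

1010 BTU/h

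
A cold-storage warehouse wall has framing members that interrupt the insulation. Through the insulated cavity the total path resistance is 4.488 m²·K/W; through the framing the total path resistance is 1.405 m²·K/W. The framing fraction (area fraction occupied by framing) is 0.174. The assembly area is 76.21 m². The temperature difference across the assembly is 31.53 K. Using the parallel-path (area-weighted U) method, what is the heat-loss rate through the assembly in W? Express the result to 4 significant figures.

U_eff = 0.826/4.488 + 0.174/1.405 = 0.18405 + 0.12384 = 0.30789
R_eff = 1/U_eff = 3.2479 m²·K/W
Q = 76.21 × 31.53 / 3.2479 = 739.83 W

739.8 W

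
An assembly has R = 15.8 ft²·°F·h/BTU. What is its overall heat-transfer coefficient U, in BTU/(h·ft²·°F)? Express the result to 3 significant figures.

U = 1/R = 1/15.8 = 0.06329

0.0633 BTU/(h·ft²·°F)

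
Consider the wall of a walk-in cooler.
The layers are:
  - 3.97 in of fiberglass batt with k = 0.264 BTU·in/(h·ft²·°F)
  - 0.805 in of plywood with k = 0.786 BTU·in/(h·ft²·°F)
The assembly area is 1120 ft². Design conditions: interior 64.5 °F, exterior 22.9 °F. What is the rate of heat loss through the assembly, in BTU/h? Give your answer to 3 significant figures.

3.97/0.264 = 15.04
0.805/0.786 = 1.024
R_total = 15.04 + 1.024 = 16.06 ft²·°F·h/BTU
Q = A·ΔT/R = 1120 × (64.5 − 22.9) / 16.06 = 2901 BTU/h

2900 BTU/h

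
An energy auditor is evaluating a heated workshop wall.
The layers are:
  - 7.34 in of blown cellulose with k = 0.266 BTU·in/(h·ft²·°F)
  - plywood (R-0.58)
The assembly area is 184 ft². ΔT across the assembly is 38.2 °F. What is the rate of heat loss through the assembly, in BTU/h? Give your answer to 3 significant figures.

249 BTU/h

7.34/0.266 = 27.59
R_total = 27.59 + 0.58 = 28.17 ft²·°F·h/BTU
Q = A·ΔT/R = 184 × 38.2 / 28.17 = 249.5 BTU/h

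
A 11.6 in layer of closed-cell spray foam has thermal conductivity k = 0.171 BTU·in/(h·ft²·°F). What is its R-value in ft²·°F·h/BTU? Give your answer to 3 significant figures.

R = L/k = 11.6/0.171 = 67.84 ft²·°F·h/BTU

67.8 ft²·°F·h/BTU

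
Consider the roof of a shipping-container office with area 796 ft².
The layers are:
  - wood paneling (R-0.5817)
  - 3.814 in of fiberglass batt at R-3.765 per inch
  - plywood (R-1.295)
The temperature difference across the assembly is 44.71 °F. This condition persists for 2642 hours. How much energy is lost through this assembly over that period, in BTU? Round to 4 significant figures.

3.814 × 3.765 = 14.36
R_total = 0.5817 + 14.36 + 1.295 = 16.236 ft²·°F·h/BTU
Q = 796 × 44.71 / 16.236 = 2191.9 BTU/h
E = 2191.9 × 2642 = 5791100 BTU

5791000 BTU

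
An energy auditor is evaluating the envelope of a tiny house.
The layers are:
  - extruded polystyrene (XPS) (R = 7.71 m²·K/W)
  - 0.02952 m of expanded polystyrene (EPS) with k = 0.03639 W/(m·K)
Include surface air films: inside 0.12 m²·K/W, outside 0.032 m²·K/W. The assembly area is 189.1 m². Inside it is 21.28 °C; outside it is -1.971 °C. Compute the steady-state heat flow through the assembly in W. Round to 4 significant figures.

506.9 W

0.02952/0.03639 = 0.81121
R_total = 0.12 + 7.71 + 0.81121 + 0.032 = 8.6732 m²·K/W
Q = A·ΔT/R = 189.1 × (21.28 − (-1.971)) / 8.6732 = 506.94 W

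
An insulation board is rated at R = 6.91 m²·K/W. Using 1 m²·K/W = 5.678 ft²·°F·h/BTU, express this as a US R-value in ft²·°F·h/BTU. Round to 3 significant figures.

R_US = 6.91 × 5.678 = 39.23

39.2 ft²·°F·h/BTU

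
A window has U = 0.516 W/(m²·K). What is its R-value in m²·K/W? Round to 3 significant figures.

R = 1/U = 1/0.516 = 1.938

1.94 m²·K/W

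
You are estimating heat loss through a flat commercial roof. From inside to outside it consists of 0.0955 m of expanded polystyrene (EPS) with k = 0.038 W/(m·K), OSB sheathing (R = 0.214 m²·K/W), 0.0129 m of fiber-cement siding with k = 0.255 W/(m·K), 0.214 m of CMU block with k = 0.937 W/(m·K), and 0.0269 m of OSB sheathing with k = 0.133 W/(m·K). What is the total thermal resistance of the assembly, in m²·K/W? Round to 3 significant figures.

3.21 m²·K/W

0.0955/0.038 = 2.513
0.0129/0.255 = 0.05059
0.214/0.937 = 0.2284
0.0269/0.133 = 0.2023
R_total = 2.513 + 0.214 + 0.05059 + 0.2284 + 0.2023 = 3.208 m²·K/W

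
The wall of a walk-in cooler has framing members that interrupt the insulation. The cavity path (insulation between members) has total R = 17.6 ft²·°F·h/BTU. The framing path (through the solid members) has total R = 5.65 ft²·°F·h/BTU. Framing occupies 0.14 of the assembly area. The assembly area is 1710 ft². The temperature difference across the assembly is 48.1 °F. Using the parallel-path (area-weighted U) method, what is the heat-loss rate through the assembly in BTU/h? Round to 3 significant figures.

U_eff = 0.86/17.6 + 0.14/5.65 = 0.04886 + 0.02478 = 0.07364
R_eff = 1/U_eff = 13.58 ft²·°F·h/BTU
Q = 1710 × 48.1 / 13.58 = 6057 BTU/h

6060 BTU/h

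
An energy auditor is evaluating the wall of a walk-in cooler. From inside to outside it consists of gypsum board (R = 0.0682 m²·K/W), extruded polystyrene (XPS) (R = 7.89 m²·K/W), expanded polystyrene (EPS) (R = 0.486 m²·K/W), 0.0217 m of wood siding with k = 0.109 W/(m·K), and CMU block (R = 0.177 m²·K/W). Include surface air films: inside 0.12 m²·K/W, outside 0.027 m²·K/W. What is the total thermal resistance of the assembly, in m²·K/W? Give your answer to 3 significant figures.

8.97 m²·K/W

0.0217/0.109 = 0.1991
R_total = 0.12 + 0.0682 + 7.89 + 0.486 + 0.1991 + 0.177 + 0.027 = 8.967 m²·K/W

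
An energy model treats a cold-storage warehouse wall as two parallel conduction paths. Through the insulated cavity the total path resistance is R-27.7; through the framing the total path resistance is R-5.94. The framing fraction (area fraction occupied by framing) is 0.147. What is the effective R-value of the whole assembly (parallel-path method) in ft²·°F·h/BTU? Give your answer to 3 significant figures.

U_eff = 0.853/27.7 + 0.147/5.94 = 0.03079 + 0.02475 = 0.05554
R_eff = 1/U_eff = 18 ft²·°F·h/BTU

18.0 ft²·°F·h/BTU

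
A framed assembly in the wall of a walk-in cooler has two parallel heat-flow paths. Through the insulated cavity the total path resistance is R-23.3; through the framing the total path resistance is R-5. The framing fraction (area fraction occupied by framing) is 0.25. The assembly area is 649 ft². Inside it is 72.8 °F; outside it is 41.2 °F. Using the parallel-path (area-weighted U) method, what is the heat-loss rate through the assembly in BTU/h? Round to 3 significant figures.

1690 BTU/h

U_eff = 0.75/23.3 + 0.25/5 = 0.03219 + 0.05 = 0.08219
R_eff = 1/U_eff = 12.17 ft²·°F·h/BTU
Q = 649 × (72.8 − 41.2) / 12.17 = 1686 BTU/h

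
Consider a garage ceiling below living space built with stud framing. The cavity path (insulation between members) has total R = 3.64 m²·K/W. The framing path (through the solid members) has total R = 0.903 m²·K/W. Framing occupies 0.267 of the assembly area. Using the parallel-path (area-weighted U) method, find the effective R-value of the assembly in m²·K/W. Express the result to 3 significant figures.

2.01 m²·K/W

U_eff = 0.733/3.64 + 0.267/0.903 = 0.2014 + 0.2957 = 0.4971
R_eff = 1/U_eff = 2.012 m²·K/W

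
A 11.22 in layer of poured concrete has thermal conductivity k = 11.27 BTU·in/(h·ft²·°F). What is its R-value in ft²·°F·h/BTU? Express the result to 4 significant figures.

0.9956 ft²·°F·h/BTU

R = L/k = 11.22/11.27 = 0.99556 ft²·°F·h/BTU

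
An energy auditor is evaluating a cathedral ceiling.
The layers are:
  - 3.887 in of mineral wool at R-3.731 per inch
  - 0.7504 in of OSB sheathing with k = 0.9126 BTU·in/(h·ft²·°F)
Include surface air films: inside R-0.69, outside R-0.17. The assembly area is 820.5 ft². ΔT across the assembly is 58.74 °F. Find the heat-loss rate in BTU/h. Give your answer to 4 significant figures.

2978 BTU/h

3.887 × 3.731 = 14.502
0.7504/0.9126 = 0.82227
R_total = 0.69 + 14.502 + 0.82227 + 0.17 = 16.185 ft²·°F·h/BTU
Q = A·ΔT/R = 820.5 × 58.74 / 16.185 = 2977.9 BTU/h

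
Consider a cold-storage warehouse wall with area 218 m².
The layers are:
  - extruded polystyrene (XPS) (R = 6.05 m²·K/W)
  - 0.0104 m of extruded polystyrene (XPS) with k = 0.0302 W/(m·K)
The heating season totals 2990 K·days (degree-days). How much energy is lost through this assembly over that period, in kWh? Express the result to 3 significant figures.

2450 kWh

0.0104/0.0302 = 0.3444
R_total = 6.05 + 0.3444 = 6.394 m²·K/W
E = A × HDD × 24 / R / 1000 = 218 × 2990 × 24 / 6.394 / 1000 = 2446 kWh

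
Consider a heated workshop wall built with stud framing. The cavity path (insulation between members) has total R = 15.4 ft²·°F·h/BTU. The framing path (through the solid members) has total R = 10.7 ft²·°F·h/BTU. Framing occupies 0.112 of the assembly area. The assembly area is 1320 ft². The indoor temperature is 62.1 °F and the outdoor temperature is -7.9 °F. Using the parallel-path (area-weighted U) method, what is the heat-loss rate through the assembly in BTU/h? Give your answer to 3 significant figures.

U_eff = 0.888/15.4 + 0.112/10.7 = 0.05766 + 0.01047 = 0.06813
R_eff = 1/U_eff = 14.68 ft²·°F·h/BTU
Q = 1320 × (62.1 − (-7.9)) / 14.68 = 6295 BTU/h

6300 BTU/h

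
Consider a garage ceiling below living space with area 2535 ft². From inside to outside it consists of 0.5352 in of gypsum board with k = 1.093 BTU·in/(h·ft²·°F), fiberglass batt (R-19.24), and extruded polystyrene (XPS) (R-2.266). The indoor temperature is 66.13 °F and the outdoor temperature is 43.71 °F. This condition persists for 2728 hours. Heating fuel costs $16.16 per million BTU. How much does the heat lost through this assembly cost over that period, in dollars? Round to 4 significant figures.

0.5352/1.093 = 0.48966
R_total = 0.48966 + 19.24 + 2.266 = 21.996 ft²·°F·h/BTU
Q = 2535 × (66.13 − 43.71) / 21.996 = 2583.9 BTU/h
E = 2583.9 × 2728 = 7048900 BTU
Cost = 7048900/10⁶ × 16.16 = $113.91

113.9 dollars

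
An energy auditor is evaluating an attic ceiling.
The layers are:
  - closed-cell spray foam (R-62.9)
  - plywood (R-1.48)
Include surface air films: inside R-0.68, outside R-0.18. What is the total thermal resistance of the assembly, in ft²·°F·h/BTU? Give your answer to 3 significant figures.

R_total = 0.68 + 62.9 + 1.48 + 0.18 = 65.24 ft²·°F·h/BTU

65.2 ft²·°F·h/BTU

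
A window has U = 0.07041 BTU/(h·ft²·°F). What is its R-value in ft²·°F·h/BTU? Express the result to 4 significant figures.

14.20 ft²·°F·h/BTU

R = 1/U = 1/0.07041 = 14.203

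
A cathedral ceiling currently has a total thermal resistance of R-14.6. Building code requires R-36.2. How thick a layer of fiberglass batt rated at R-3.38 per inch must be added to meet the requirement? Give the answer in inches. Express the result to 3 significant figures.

ΔR = 36.2 − 14.6 = 21.6 ft²·°F·h/BTU
L = ΔR / (R/in) = 21.6/3.38 = 6.391 in

6.39 in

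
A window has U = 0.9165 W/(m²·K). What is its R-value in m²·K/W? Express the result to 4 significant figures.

R = 1/U = 1/0.9165 = 1.0911

1.091 m²·K/W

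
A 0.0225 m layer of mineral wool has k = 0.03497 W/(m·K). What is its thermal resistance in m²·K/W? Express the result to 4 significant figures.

R = L/k = 0.0225/0.03497 = 0.64341 m²·K/W

0.6434 m²·K/W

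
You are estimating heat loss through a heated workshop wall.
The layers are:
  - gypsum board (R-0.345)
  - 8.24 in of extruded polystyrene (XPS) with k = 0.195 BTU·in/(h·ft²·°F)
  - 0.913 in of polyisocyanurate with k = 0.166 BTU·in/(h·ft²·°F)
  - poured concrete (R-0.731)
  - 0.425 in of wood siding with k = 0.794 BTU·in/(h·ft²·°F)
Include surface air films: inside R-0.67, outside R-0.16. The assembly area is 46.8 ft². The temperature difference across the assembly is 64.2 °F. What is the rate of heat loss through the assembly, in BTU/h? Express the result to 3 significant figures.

8.24/0.195 = 42.26
0.913/0.166 = 5.5
0.425/0.794 = 0.5353
R_total = 0.67 + 0.345 + 42.26 + 5.5 + 0.731 + 0.5353 + 0.16 = 50.2 ft²·°F·h/BTU
Q = A·ΔT/R = 46.8 × 64.2 / 50.2 = 59.85 BTU/h

59.9 BTU/h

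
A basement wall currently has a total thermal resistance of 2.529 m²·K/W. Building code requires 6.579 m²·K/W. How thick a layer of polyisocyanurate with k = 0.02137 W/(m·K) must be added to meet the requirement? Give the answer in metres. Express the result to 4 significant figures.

ΔR = 6.579 − 2.529 = 4.05 m²·K/W
L = ΔR × k = 4.05 × 0.02137 = 0.086549 m

0.08655 m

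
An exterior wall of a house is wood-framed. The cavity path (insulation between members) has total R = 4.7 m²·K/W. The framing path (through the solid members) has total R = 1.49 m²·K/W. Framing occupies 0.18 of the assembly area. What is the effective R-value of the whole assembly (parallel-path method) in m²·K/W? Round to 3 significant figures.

U_eff = 0.82/4.7 + 0.18/1.49 = 0.1745 + 0.1208 = 0.2953
R_eff = 1/U_eff = 3.387 m²·K/W

3.39 m²·K/W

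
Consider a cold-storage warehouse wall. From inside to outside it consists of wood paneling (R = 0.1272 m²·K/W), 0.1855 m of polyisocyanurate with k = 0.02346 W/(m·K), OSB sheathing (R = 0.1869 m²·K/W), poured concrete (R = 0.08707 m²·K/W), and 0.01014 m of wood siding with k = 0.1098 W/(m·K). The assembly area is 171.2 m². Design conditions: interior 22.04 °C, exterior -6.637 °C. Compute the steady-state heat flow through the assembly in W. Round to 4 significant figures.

584.4 W

0.1855/0.02346 = 7.9071
0.01014/0.1098 = 0.09235
R_total = 0.1272 + 7.9071 + 0.1869 + 0.08707 + 0.09235 = 8.4006 m²·K/W
Q = A·ΔT/R = 171.2 × (22.04 − (-6.637)) / 8.4006 = 584.42 W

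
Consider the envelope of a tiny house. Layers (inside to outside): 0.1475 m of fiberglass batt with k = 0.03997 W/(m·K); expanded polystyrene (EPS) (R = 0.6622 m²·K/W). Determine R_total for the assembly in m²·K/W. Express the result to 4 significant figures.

4.352 m²·K/W

0.1475/0.03997 = 3.6903
R_total = 3.6903 + 0.6622 = 4.3525 m²·K/W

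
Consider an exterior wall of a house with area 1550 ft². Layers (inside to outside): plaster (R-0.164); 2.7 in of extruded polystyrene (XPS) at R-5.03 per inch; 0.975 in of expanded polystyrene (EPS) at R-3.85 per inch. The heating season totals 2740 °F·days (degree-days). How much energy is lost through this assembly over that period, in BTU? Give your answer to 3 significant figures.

2.7 × 5.03 = 13.58
0.975 × 3.85 = 3.754
R_total = 0.164 + 13.58 + 3.754 = 17.5 ft²·°F·h/BTU
E = A × HDD × 24 / R = 1550 × 2740 × 24 / 17.5 = 5825000 BTU

5820000 BTU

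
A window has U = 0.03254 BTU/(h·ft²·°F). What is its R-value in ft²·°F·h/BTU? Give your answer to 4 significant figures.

30.73 ft²·°F·h/BTU

R = 1/U = 1/0.03254 = 30.731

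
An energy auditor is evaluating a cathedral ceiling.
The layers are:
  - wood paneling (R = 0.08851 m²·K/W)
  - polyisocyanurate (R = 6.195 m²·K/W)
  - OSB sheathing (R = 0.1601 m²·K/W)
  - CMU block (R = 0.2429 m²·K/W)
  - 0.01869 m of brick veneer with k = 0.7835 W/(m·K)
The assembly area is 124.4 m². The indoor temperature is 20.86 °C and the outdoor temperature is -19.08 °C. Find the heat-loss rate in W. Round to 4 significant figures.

0.01869/0.7835 = 0.023854
R_total = 0.08851 + 6.195 + 0.1601 + 0.2429 + 0.023854 = 6.7104 m²·K/W
Q = A·ΔT/R = 124.4 × (20.86 − (-19.08)) / 6.7104 = 740.43 W

740.4 W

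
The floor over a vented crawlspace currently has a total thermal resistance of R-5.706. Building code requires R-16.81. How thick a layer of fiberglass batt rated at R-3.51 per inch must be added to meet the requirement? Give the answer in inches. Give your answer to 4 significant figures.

ΔR = 16.81 − 5.706 = 11.104 ft²·°F·h/BTU
L = ΔR / (R/in) = 11.104/3.51 = 3.1635 in

3.164 in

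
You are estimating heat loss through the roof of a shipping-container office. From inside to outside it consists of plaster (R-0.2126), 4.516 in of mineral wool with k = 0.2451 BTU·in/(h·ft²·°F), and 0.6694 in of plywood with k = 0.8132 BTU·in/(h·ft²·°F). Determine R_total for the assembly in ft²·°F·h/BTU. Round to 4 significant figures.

19.46 ft²·°F·h/BTU

4.516/0.2451 = 18.425
0.6694/0.8132 = 0.82317
R_total = 0.2126 + 18.425 + 0.82317 = 19.461 ft²·°F·h/BTU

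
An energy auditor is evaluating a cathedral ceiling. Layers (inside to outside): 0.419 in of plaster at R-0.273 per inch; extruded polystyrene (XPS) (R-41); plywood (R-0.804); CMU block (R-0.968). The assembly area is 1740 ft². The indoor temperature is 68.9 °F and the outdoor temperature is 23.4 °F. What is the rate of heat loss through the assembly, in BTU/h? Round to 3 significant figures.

1850 BTU/h

0.419 × 0.273 = 0.1144
R_total = 0.1144 + 41 + 0.804 + 0.968 = 42.89 ft²·°F·h/BTU
Q = A·ΔT/R = 1740 × (68.9 − 23.4) / 42.89 = 1846 BTU/h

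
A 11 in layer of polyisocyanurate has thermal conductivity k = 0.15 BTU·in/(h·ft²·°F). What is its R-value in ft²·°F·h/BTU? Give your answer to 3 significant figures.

73.3 ft²·°F·h/BTU

R = L/k = 11/0.15 = 73.33 ft²·°F·h/BTU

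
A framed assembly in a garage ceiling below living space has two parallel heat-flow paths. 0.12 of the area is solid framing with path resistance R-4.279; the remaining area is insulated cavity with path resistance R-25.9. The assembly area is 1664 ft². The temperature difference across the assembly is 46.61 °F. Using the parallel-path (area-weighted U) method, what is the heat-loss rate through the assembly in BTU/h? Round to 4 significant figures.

4810 BTU/h

U_eff = 0.88/25.9 + 0.12/4.279 = 0.033977 + 0.028044 = 0.062021
R_eff = 1/U_eff = 16.124 ft²·°F·h/BTU
Q = 1664 × 46.61 / 16.124 = 4810.3 BTU/h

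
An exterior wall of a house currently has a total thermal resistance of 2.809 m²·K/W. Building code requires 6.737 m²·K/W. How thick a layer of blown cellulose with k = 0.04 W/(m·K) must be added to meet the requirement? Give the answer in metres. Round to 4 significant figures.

0.1571 m

ΔR = 6.737 − 2.809 = 3.928 m²·K/W
L = ΔR × k = 3.928 × 0.04 = 0.15712 m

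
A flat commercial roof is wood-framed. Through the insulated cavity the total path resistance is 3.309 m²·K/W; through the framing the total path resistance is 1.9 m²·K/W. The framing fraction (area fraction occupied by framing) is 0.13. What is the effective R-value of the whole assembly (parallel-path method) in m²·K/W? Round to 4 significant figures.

3.018 m²·K/W

U_eff = 0.87/3.309 + 0.13/1.9 = 0.26292 + 0.068421 = 0.33134
R_eff = 1/U_eff = 3.018 m²·K/W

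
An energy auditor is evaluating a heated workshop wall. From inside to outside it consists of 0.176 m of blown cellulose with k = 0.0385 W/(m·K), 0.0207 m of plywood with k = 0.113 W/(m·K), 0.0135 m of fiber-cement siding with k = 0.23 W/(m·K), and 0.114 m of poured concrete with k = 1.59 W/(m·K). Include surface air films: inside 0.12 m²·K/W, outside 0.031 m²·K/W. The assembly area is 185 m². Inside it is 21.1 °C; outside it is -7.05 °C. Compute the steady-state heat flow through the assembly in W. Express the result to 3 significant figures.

1030 W

0.176/0.0385 = 4.571
0.0207/0.113 = 0.1832
0.0135/0.23 = 0.0587
0.114/1.59 = 0.0717
R_total = 0.12 + 4.571 + 0.1832 + 0.0587 + 0.0717 + 0.031 = 5.036 m²·K/W
Q = A·ΔT/R = 185 × (21.1 − (-7.05)) / 5.036 = 1034 W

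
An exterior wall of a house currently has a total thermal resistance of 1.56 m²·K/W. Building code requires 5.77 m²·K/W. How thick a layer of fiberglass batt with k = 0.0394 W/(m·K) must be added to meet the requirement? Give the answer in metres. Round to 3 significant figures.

0.166 m

ΔR = 5.77 − 1.56 = 4.21 m²·K/W
L = ΔR × k = 4.21 × 0.0394 = 0.1659 m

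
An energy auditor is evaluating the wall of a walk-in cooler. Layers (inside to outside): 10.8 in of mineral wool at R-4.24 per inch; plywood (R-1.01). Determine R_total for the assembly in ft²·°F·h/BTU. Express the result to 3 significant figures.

10.8 × 4.24 = 45.79
R_total = 45.79 + 1.01 = 46.8 ft²·°F·h/BTU

46.8 ft²·°F·h/BTU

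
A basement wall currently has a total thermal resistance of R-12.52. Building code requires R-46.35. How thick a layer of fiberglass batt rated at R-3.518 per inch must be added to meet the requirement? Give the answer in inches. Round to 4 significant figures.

ΔR = 46.35 − 12.52 = 33.83 ft²·°F·h/BTU
L = ΔR / (R/in) = 33.83/3.518 = 9.6163 in

9.616 in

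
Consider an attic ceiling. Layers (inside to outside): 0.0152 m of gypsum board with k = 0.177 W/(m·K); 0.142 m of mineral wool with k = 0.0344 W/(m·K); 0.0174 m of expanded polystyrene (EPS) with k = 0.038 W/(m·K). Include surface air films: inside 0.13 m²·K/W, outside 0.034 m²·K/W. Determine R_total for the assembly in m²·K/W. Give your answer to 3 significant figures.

4.84 m²·K/W

0.0152/0.177 = 0.08588
0.142/0.0344 = 4.128
0.0174/0.038 = 0.4579
R_total = 0.13 + 0.08588 + 4.128 + 0.4579 + 0.034 = 4.836 m²·K/W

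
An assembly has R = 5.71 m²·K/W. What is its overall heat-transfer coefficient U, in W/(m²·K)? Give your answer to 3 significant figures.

U = 1/R = 1/5.71 = 0.1751

0.175 W/(m²·K)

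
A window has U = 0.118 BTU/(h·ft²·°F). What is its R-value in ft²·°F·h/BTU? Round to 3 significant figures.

8.47 ft²·°F·h/BTU

R = 1/U = 1/0.118 = 8.475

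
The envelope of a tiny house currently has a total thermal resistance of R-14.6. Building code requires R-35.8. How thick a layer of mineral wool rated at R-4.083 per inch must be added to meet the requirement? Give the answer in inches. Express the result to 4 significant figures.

ΔR = 35.8 − 14.6 = 21.2 ft²·°F·h/BTU
L = ΔR / (R/in) = 21.2/4.083 = 5.1923 in

5.192 in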